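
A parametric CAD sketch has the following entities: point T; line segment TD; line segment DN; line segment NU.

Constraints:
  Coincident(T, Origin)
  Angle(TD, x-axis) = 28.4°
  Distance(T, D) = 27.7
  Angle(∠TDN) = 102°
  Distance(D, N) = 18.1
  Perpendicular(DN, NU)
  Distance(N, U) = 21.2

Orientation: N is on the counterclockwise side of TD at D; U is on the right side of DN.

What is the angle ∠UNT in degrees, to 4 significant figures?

138.6°

T is at the origin; TD runs at 28.4° with length 27.7, so D = 27.7·(cos 28.4°, sin 28.4°) = (24.37, 13.17). ∠TDN = 102.0°, so DN runs at 28.4° + (180° − 102.0°) = 106.4° from the x-axis; with |DN| = 18.1, N = D + 18.1·(cos 106.4°, sin 106.4°) = (19.26, 30.54). The perpendicularity gives NU at right angles to DN; with |NU| = 21.2 on the right of DN, U = N + 21.2·(0.9593, 0.2823) = (39.59, 36.52). Then cos ∠UNT = NU·NT / (|NU||NT|), giving 138.6°.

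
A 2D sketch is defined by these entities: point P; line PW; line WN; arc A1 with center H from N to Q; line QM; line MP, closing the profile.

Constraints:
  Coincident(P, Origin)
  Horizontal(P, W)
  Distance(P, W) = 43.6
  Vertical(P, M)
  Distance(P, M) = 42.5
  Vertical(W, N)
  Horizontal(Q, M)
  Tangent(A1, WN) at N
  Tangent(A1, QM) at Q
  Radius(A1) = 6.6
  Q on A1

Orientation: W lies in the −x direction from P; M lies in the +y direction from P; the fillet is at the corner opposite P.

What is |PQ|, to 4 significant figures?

56.35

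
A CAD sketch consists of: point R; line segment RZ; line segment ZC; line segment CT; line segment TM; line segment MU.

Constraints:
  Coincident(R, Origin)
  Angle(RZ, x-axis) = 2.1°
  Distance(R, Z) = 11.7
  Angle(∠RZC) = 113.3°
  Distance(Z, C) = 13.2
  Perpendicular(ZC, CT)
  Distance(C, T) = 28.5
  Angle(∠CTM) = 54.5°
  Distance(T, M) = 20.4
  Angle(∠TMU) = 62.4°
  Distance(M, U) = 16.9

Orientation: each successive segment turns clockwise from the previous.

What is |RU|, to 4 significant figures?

16.38

R is at the origin; RZ runs at 2.1° with length 11.7, so Z = (11.69, 0.4287). ∠RZC = 113.3° gives ZC at -64.60° from the x-axis; with |ZC| = 13.2, C = (17.35, -11.50). ZC ⟂ CT, so CT runs at -154.6°; with |CT| = 28.5, T = (-8.391, -23.72). ∠CTM = 54.5° gives TM at 79.90° from the x-axis; with |TM| = 20.4, M = (-4.813, -3.636). ∠TMU = 62.4° gives MU at -37.70° from the x-axis; with |MU| = 16.9, U = (8.558, -13.97). Then |RU| = |U − R| = 16.38.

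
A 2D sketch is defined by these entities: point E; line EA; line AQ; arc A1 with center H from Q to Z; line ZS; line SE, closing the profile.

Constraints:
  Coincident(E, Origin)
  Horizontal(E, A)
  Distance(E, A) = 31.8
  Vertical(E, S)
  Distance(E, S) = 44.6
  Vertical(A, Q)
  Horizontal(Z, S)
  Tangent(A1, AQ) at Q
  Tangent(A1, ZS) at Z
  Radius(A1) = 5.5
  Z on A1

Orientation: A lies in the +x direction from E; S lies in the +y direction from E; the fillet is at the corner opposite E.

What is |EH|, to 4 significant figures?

47.12

E and S share the same x with |ES| = 44.6 and S on the +y side, so S = (0.000, 44.60). The virtual corner opposite E is at (31.80, 44.60). The tangent condition forces HQ to be normal to AQ and since A1 is tangent to ZS there, HZ ⟂ ZS, with radius 5.5, so the center H sits 5.5 in from both sides at H = (26.30, 39.10). Then |EH| = |H − E| = 47.12.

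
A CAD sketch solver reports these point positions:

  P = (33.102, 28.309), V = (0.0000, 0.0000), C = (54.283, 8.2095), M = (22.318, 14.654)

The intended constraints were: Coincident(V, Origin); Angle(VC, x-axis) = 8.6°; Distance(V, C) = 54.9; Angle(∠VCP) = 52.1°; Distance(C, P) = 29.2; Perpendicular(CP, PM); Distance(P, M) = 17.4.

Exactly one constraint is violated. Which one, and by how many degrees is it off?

Perpendicular(CP, PM) — off by 5.20°.

V = (0.00, 0.00) ✓; VC at 8.600° ✓; |VC| = 54.90 ✓; ∠VCP = 52.10° ✓; |CP| = 29.20 ✓; ∠(CP, PM) = 95.20° ✗; |PM| = 17.40 ✓.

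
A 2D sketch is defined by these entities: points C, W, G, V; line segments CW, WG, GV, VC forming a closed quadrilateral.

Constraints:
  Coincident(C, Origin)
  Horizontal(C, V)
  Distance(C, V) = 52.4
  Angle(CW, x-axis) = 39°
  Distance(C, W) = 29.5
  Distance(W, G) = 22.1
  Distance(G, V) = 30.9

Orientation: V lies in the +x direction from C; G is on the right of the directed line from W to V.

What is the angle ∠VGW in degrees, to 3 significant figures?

80.3°

C is at the origin; CV is horizontal with |CV| = 52.4 and V in +x, so V = (52.4, 0). CW runs at 39.0° with |CW| = 29.5, so W = (22.9, 18.6). G is determined by |WG| = 22.1 and |GV| = 30.9 together: it lies at the intersection of circle(W, 22.1) and circle(V, 30.9). With |WV| = 34.8, the foot of the radical line on WV is 10.7 from W and the perpendicular offset is √(22.1² − 10.7²) = 19.3. Taking the right-of-WV solution: G = (21.7, -3.50).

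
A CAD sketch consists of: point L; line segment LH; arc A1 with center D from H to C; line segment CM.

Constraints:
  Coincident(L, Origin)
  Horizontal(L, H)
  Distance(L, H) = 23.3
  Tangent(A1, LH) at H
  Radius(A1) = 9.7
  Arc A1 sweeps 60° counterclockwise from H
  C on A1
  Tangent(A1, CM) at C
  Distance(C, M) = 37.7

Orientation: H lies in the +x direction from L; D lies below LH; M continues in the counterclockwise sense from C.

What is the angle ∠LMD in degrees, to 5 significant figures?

38.415°

On A1, H sits at bearing 90° from D; a 60° counterclockwise sweep puts C at bearing 150°, so C = D + 9.7·(cos 150°, sin 150°) = (14.900, -4.8500). Tangency of A1 to CM means the radius DC is perpendicular to CM, so CM runs along (−sin 150°, cos 150°); with |CM| = 37.7, M = (-3.9504, -37.499). Then cos ∠LMD = ML·MD / (|ML||MD|), giving 38.415°.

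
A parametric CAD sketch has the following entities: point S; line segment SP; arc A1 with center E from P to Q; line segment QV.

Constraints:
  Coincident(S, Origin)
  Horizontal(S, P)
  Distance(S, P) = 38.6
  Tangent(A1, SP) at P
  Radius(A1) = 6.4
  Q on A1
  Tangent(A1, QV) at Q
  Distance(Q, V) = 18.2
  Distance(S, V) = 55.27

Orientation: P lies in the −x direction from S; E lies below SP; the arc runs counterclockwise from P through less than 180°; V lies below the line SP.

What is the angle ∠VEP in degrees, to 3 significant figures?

140°

Checks: |EQ| = 6.400 ✓; ∠(EQ, QV) = 90.00° ✓; |QV| = 18.20 ✓; |SV| = 55.27 ✓.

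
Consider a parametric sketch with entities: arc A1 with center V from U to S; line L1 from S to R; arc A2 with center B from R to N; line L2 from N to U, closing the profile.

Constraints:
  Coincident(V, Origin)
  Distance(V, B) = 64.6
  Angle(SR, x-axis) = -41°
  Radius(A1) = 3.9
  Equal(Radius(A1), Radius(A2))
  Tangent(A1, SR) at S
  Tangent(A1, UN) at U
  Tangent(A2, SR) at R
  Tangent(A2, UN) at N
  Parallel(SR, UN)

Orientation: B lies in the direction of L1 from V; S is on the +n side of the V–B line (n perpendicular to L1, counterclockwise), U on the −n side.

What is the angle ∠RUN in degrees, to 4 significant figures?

6.885°

The slot axis is L1's direction at -41.0°, so u = (cos -41.0°, sin -41.0°) = (0.7547, -0.6561) and n = (−sin -41.0°, cos -41.0°) = (0.6561, 0.7547). V is at the origin and B lies 64.6 along u from V, so B = 64.6·u = (48.75, -42.38). Tangency of A1 to both parallel lines with radius 3.9 puts S and U at V ± 3.9·n: S = (2.559, 2.943), U = (-2.559, -2.943). Equal radii place R and N the same way about B: R = B + 3.9·n = (51.31, -39.44), N = B − 3.9·n = (46.20, -45.32). Then cos ∠RUN = UR·UN / (|UR||UN|), giving 6.885°.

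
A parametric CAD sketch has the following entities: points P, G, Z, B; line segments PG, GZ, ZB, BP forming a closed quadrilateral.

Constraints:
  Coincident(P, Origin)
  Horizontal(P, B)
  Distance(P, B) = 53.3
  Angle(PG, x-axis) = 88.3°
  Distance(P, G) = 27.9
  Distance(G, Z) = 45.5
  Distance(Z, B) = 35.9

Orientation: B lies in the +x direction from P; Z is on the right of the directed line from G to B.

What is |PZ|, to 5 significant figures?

24.053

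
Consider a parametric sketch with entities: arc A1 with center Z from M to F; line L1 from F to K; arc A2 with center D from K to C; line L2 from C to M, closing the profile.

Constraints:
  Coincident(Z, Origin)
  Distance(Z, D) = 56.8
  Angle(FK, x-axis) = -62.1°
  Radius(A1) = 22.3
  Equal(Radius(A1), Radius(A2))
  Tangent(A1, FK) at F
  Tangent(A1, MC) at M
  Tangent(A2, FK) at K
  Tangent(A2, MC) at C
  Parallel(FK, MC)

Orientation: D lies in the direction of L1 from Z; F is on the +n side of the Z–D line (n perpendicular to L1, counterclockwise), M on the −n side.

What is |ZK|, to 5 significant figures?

61.021

The slot axis is L1's direction at -62.1°, so u = (cos -62.1°, sin -62.1°) = (0.46793, -0.88377) and n = (−sin -62.1°, cos -62.1°) = (0.88377, 0.46793). Z is at the origin and D lies 56.8 along u from Z, so D = 56.8·u = (26.578, -50.198). Tangency of A1 to both parallel lines with radius 22.3 puts F and M at Z ± 22.3·n: F = (19.708, 10.435), M = (-19.708, -10.435). Equal radii place K and C the same way about D: K = D + 22.3·n = (46.286, -39.763), C = D − 22.3·n = (6.8704, -60.633). Then |ZK| = |K − Z| = 61.021.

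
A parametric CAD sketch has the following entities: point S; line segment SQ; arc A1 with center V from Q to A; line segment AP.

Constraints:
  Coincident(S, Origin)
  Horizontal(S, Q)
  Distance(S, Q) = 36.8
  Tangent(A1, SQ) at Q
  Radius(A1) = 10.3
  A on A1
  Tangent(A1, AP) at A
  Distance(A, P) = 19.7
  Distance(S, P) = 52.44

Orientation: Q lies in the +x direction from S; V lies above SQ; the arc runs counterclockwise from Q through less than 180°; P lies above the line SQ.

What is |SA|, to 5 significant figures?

48.514

S is at the origin; SQ is horizontal with |SQ| = 36.8 and Q on the +x side, so Q = (36.800, 0.0000). The tangent condition forces VQ to be normal to SQ, so V = Q + (0, 10.3) = (36.800, 10.300). Since VA ⟂ AP (tangency), |VP| = √(10.3² + 19.7²) = 22.230 regardless of where A sits on A1. So P lies on both circle(S, 52.44) and circle(V, 22.230); the above-SQ intersection is P = (41.528, 32.022). A is the foot of the tangent from P: A = (46.734, 13.022).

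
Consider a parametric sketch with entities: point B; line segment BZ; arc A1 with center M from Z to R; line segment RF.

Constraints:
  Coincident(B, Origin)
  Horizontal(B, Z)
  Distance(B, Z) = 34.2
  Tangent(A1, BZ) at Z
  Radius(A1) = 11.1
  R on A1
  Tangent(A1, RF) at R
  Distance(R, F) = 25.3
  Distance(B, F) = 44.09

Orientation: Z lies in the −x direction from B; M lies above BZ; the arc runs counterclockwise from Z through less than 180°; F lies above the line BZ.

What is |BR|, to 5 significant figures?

25.848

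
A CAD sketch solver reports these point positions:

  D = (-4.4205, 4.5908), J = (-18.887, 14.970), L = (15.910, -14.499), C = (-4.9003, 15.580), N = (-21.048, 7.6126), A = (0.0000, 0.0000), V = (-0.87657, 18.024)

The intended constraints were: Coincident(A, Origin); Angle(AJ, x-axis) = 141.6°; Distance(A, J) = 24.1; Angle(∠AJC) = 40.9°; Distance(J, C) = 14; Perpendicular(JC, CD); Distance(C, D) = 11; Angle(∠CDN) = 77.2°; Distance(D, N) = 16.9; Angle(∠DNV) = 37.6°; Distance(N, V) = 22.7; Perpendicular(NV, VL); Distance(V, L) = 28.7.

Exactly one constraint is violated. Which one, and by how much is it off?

Distance(V, L) = 28.7 — off by 7.90.

A = (0.00, 0.00) ✓; AJ at 141.6° ✓; |AJ| = 24.10 ✓; ∠AJC = 40.90° ✓; |JC| = 14.00 ✓; ∠(JC, CD) = 90.00° ✓; |CD| = 11.00 ✓; ∠CDN = 77.20° ✓; |DN| = 16.90 ✓; ∠DNV = 37.60° ✓; |NV| = 22.70 ✓; ∠(NV, VL) = 90.00° ✓; |VL| = 36.60 ✗.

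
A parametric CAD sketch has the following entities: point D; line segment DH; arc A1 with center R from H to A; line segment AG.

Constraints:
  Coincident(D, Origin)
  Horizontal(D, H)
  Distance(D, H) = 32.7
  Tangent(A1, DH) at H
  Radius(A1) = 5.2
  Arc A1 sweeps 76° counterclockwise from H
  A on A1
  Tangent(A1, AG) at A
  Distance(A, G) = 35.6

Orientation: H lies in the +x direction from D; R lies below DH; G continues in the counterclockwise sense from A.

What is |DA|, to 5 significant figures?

27.934

D is at the origin; D and H share the same y with |DH| = 32.7 and H on the +x side, so H = (32.700, 0.0000). Since A1 is tangent to DH there, RH ⟂ DH, so R = H + (0, -5.2) = (32.700, -5.2000). On A1, H sits at bearing 90° from R; a 76° counterclockwise sweep puts A at bearing 166°, so A = R + 5.2·(cos 166°, sin 166°) = (27.654, -3.9420). Then |DA| = |A − D| = 27.934.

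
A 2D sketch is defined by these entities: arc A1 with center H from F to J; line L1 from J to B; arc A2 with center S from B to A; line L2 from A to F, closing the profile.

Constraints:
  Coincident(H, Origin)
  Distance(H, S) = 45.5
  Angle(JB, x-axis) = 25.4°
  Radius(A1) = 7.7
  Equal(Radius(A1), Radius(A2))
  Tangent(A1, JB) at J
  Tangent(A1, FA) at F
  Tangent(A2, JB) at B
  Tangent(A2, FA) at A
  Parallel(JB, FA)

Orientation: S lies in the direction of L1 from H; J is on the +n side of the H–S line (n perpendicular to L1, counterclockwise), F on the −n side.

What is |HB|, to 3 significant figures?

46.1

The slot axis is L1's direction at 25.4°, so u = (cos 25.4°, sin 25.4°) = (0.903, 0.429) and n = (−sin 25.4°, cos 25.4°) = (-0.429, 0.903). H is at the origin and S lies 45.5 along u from H, so S = 45.5·u = (41.1, 19.5). Tangency of A1 to both parallel lines with radius 7.7 puts J and F at H ± 7.7·n: J = (-3.30, 6.96), F = (3.30, -6.96). Equal radii place B and A the same way about S: B = S + 7.7·n = (37.8, 26.5), A = S − 7.7·n = (44.4, 12.6). Then |HB| = |B − H| = 46.1.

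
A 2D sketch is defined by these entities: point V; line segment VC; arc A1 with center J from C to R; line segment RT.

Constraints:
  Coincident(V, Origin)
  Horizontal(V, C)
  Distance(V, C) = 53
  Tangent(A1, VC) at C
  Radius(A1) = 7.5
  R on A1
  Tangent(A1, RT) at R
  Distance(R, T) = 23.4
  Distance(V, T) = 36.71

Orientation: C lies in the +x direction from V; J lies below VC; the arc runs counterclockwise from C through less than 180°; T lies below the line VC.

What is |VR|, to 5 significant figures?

47.663

V is at the origin; V and C share the same y with |VC| = 53.0 and C on the +x side, so C = (53.000, 0.0000). A1 meets VC tangentially, so JC is at right angles to VC, so J = C + (0, -7.5) = (53.000, -7.5000). Since JR ⟂ RT (tangency), |JT| = √(7.5² + 23.4²) = 24.573 regardless of where R sits on A1. So T lies on both circle(V, 36.71) and circle(J, 24.573); the below-VC intersection is T = (31.343, -19.111). R is the foot of the tangent from T: R = (47.608, -2.2870).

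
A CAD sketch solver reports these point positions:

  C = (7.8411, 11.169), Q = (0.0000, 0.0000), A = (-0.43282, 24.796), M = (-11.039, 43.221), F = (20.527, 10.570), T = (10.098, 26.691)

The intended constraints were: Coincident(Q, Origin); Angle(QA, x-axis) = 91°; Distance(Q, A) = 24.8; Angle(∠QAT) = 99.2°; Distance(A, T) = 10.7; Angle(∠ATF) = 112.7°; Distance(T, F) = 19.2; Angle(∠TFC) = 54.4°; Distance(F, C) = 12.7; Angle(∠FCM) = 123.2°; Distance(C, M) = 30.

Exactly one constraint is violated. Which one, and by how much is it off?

Distance(C, M) = 30 — off by 7.20.

Q = (0.00, 0.00) ✓; QA at 91.00° ✓; |QA| = 24.80 ✓; ∠QAT = 99.20° ✓; |AT| = 10.70 ✓; ∠ATF = 112.7° ✓; |TF| = 19.20 ✓; ∠TFC = 54.40° ✓; |FC| = 12.70 ✓; ∠FCM = 123.2° ✓; |CM| = 37.20 ✗.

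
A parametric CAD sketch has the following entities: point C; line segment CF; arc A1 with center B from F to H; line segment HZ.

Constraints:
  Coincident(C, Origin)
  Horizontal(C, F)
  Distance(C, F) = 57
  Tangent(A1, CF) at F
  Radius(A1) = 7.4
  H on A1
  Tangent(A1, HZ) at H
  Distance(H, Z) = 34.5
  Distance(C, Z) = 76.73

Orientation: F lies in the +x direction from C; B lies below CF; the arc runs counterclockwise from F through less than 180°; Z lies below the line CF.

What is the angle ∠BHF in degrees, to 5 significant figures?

33.010°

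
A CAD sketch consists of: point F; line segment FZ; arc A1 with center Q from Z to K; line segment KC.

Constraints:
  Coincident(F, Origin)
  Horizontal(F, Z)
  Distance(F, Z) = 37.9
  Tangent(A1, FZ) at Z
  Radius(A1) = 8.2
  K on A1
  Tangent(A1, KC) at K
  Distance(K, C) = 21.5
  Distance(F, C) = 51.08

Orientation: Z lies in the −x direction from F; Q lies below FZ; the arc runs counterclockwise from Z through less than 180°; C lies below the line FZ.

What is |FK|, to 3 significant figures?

47.0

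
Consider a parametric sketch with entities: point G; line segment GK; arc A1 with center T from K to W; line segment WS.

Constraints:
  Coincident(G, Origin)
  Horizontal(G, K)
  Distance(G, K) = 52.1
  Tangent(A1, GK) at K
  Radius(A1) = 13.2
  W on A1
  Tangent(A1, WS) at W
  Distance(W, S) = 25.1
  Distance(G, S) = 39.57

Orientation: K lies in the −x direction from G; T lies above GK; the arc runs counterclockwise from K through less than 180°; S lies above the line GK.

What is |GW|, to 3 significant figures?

41.3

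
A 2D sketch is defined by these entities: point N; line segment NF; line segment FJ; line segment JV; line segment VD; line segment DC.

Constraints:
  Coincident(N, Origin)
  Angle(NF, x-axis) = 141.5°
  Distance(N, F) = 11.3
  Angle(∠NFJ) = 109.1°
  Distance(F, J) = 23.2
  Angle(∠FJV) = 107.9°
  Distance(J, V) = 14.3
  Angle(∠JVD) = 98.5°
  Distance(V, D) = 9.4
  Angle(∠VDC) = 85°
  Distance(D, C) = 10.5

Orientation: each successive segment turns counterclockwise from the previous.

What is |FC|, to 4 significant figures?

17.31

N is at the origin; NF runs at 141.5° with length 11.3, so F = (-8.843, 7.034). ∠NFJ = 109.1° gives FJ at -147.6° from the x-axis; with |FJ| = 23.2, J = (-28.43, -5.397). ∠FJV = 107.9° gives JV at -75.50° from the x-axis; with |JV| = 14.3, V = (-24.85, -19.24). ∠JVD = 98.5° gives VD at 6.000° from the x-axis; with |VD| = 9.4, D = (-15.50, -18.26). ∠VDC = 85.0° gives DC at 101.0° from the x-axis; with |DC| = 10.5, C = (-17.51, -7.952). Then |FC| = |C − F| = 17.31.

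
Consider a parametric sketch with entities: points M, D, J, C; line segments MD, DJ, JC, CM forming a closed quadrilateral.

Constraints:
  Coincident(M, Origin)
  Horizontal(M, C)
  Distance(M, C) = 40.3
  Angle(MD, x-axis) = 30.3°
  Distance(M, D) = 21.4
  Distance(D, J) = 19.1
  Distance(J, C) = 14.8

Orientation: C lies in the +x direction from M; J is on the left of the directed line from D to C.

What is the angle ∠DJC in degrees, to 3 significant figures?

90.9°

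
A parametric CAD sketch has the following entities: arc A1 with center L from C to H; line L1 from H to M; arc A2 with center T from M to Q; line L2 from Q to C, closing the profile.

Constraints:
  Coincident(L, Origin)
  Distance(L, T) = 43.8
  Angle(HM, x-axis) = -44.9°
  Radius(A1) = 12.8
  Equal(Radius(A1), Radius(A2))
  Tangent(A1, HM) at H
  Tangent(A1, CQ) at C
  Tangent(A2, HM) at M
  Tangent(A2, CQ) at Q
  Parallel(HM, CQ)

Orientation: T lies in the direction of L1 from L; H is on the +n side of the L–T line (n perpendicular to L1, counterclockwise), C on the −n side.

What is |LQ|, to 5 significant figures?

45.632

The slot axis is L1's direction at -44.9°, so u = (cos -44.9°, sin -44.9°) = (0.70834, -0.70587) and n = (−sin -44.9°, cos -44.9°) = (0.70587, 0.70834). L is at the origin and T lies 43.8 along u from L, so T = 43.8·u = (31.025, -30.917). Tangency of A1 to both parallel lines with radius 12.8 puts H and C at L ± 12.8·n: H = (9.0352, 9.0667), C = (-9.0352, -9.0667). Equal radii place M and Q the same way about T: M = T + 12.8·n = (40.060, -21.850), Q = T − 12.8·n = (21.990, -39.984). Then |LQ| = |Q − L| = 45.632.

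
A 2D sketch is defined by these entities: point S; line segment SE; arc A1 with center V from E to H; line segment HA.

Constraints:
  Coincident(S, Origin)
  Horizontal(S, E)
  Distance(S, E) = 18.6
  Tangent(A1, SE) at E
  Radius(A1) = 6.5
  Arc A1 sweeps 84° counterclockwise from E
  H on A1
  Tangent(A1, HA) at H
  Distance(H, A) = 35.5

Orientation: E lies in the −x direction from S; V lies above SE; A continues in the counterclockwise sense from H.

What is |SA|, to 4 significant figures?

41.98

S is at the origin; S and E share the same y with |SE| = 18.6 and E on the −x side, so E = (-18.60, 0.000). The tangent condition forces VE to be normal to SE, so V = E + (0, 6.5) = (-18.60, 6.500). On A1, E sits at bearing -90° from V; an 84° counterclockwise sweep puts H at bearing -6°, so H = V + 6.5·(cos -6°, sin -6°) = (-12.14, 5.821). Since A1 is tangent to HA there, VH ⟂ HA, so HA runs along (−sin -6°, cos -6°); with |HA| = 35.5, A = (-8.425, 41.13). Then |SA| = |A − S| = 41.98.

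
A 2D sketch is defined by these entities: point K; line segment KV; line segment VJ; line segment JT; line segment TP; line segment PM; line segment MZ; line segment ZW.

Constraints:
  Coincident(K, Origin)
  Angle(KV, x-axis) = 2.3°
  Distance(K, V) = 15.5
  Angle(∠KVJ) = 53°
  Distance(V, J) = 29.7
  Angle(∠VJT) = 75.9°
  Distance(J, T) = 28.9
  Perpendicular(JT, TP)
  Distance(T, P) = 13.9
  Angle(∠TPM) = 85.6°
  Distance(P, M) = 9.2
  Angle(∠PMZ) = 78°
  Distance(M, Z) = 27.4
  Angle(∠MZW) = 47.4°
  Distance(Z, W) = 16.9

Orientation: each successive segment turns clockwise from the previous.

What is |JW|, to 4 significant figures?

36.19

K is at the origin; KV runs at 2.3° with length 15.5, so V = (15.49, 0.6220). ∠KVJ = 53.0° gives VJ at -124.7° from the x-axis; with |VJ| = 29.7, J = (-1.420, -23.80). ∠VJT = 75.9° gives JT at 131.2° from the x-axis; with |JT| = 28.9, T = (-20.46, -2.051). The perpendicularity gives TP at right angles to JT, so TP runs at 41.20°; with |TP| = 13.9, P = (-9.998, 7.105). ∠TPM = 85.6° gives PM at -53.20° from the x-axis; with |PM| = 9.2, M = (-4.487, -0.2618). ∠PMZ = 78.0° gives MZ at -155.2° from the x-axis; with |MZ| = 27.4, Z = (-29.36, -11.75). ∠MZW = 47.4° gives ZW at 72.20° from the x-axis; with |ZW| = 16.9, W = (-24.19, 4.336). Then |JW| = |W − J| = 36.19.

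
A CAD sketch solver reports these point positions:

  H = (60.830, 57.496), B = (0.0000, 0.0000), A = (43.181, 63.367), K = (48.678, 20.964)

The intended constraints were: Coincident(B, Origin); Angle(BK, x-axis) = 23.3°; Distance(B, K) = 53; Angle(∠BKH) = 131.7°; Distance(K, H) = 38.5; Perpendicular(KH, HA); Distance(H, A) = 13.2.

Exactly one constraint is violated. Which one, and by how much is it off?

Distance(H, A) = 13.2 — off by 5.40.

B = (0.00, 0.00) ✓; BK at 23.30° ✓; |BK| = 53.00 ✓; ∠BKH = 131.7° ✓; |KH| = 38.50 ✓; ∠(KH, HA) = 90.00° ✓; |HA| = 18.60 ✗.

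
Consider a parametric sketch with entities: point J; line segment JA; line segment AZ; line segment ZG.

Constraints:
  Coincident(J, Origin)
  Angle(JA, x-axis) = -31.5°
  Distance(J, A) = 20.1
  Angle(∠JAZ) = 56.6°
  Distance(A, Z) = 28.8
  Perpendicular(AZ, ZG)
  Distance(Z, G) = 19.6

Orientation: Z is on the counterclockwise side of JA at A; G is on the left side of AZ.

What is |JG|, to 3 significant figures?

18.0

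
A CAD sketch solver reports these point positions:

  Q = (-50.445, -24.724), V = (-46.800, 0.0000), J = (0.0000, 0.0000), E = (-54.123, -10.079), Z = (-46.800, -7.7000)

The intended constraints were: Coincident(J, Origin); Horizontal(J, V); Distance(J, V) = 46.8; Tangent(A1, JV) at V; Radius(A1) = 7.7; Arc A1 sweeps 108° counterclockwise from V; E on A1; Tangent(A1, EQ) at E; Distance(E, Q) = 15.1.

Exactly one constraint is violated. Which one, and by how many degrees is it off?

Tangent(A1, EQ) at E — off by 3.90°.

J = (0.00, 0.00) ✓; J.y = 0.00, V.y = 0.00 ✓; |JV| = 46.80 ✓; ∠(ZV, VJ) = 90.00° ✓; |ZV| = 7.700 ✓; bearing(Z→E) − bearing(Z→V) = 108.0° ✓; |ZE| = 7.700 ✓; ∠(ZE, EQ) = 93.90° ✗; |EQ| = 15.10 ✓.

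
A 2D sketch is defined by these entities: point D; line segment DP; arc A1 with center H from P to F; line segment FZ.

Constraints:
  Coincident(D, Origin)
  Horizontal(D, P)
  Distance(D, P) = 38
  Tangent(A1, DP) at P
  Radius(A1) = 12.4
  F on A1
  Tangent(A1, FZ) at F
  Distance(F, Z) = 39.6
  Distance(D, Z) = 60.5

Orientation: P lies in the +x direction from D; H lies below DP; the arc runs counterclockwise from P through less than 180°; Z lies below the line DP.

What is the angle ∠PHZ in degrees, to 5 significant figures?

167.82°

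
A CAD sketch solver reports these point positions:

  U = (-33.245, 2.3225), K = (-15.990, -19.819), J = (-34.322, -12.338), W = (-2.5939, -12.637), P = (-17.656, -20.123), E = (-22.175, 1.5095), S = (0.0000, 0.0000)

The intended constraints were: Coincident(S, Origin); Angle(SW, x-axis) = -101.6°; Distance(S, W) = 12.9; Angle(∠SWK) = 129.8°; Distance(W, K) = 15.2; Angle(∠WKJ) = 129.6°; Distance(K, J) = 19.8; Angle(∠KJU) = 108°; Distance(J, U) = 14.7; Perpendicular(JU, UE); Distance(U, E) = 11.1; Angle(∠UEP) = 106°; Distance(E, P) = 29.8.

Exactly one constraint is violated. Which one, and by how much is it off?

Distance(E, P) = 29.8 — off by 7.70.

S = (0.00, 0.00) ✓; SW at -101.6° ✓; |SW| = 12.90 ✓; ∠SWK = 129.8° ✓; |WK| = 15.20 ✓; ∠WKJ = 129.6° ✓; |KJ| = 19.80 ✓; ∠KJU = 108.0° ✓; |JU| = 14.70 ✓; ∠(JU, UE) = 90.00° ✓; |UE| = 11.10 ✓; ∠UEP = 106.0° ✓; |EP| = 22.10 ✗.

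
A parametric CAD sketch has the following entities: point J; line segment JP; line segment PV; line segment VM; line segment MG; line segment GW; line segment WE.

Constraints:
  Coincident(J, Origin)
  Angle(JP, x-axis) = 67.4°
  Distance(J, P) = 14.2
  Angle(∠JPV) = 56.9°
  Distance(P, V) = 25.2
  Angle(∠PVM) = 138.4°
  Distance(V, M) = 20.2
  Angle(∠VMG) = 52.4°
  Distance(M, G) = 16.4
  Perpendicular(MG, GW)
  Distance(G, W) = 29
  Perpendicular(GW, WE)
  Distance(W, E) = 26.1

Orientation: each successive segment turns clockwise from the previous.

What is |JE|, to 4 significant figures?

46.60

J is at the origin; JP runs at 67.4° with length 14.2, so P = (5.457, 13.11). ∠JPV = 56.9° gives PV at -55.70° from the x-axis; with |PV| = 25.2, V = (19.66, -7.708). ∠PVM = 138.4° gives VM at -97.30° from the x-axis; with |VM| = 20.2, M = (17.09, -27.74). ∠VMG = 52.4° gives MG at 135.1° from the x-axis; with |MG| = 16.4, G = (5.474, -16.17). MG ⟂ GW, so GW runs at 45.10°; with |GW| = 29.0, W = (25.94, 4.374). The perpendicularity gives WE at right angles to GW, so WE runs at -44.90°; with |WE| = 26.1, E = (44.43, -14.05). Then |JE| = |E − J| = 46.60.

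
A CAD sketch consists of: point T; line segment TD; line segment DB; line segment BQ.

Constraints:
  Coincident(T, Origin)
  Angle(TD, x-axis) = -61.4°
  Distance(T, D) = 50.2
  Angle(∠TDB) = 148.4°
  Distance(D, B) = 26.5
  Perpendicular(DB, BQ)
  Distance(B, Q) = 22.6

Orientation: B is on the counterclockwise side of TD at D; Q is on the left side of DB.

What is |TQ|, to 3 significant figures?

69.4

T is at the origin; TD runs at -61.4° with length 50.2, so D = 50.2·(cos -61.4°, sin -61.4°) = (24.0, -44.1). ∠TDB = 148.4°, so DB runs at -61.4° + (180° − 148.4°) = -29.8° from the x-axis; with |DB| = 26.5, B = D + 26.5·(cos -29.8°, sin -29.8°) = (47.0, -57.2). DB is perpendicular to BQ; with |BQ| = 22.6 on the left of DB, Q = B + 22.6·(0.497, 0.868) = (58.3, -37.6). Then |TQ| = |Q − T| = 69.4.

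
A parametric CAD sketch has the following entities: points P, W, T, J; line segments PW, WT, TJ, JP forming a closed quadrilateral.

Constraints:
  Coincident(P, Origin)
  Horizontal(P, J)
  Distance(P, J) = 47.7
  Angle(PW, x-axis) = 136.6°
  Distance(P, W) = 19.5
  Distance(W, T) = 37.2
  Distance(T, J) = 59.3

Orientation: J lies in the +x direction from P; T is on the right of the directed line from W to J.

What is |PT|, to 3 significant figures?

24.1

P is at the origin; P and J share the same y with |PJ| = 47.7 and J in +x, so J = (47.7, 0). PW runs at 136.6° with |PW| = 19.5, so W = (-14.2, 13.4). T is determined by |WT| = 37.2 and |TJ| = 59.3 together: it lies at the intersection of circle(W, 37.2) and circle(J, 59.3). With |WJ| = 63.3, the foot of the radical line on WJ is 14.8 from W and the perpendicular offset is √(37.2² − 14.8²) = 34.1. Taking the right-of-WJ solution: T = (-6.92, -23.1).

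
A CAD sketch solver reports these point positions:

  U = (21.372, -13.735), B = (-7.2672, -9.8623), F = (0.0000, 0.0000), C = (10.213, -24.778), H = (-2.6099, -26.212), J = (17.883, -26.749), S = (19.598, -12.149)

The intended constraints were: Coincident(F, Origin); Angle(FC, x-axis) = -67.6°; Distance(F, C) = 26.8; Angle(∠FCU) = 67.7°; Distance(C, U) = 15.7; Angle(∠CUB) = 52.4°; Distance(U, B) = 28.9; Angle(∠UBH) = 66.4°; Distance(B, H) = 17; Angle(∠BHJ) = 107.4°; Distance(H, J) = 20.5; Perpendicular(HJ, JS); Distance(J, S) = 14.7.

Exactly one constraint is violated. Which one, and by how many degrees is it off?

Perpendicular(HJ, JS) — off by 5.20°.

F = (0.00, 0.00) ✓; FC at -67.60° ✓; |FC| = 26.80 ✓; ∠FCU = 67.70° ✓; |CU| = 15.70 ✓; ∠CUB = 52.40° ✓; |UB| = 28.90 ✓; ∠UBH = 66.40° ✓; |BH| = 17.00 ✓; ∠BHJ = 107.4° ✓; |HJ| = 20.50 ✓; ∠(HJ, JS) = 84.80° ✗; |JS| = 14.70 ✓.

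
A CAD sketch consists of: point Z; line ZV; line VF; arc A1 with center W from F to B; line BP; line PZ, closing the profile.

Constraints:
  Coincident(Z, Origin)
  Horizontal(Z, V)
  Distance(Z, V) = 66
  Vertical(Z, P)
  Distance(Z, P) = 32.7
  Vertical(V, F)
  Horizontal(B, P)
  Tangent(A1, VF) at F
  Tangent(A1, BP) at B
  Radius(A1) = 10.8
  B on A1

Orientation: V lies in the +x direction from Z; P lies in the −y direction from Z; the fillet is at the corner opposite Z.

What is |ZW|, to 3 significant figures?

59.4

Z is at the origin; ZV is horizontal with |ZV| = 66.0 and V on the +x side, so V = (66.0, 0.00). ZP is vertical with |ZP| = 32.7 and P on the −y side, so P = (0.00, -32.7). The virtual corner opposite Z is at (66.0, -32.7). A1 meets VF tangentially, so WF is at right angles to VF and A1 meets BP tangentially, so WB is at right angles to BP, with radius 10.8, so the center W sits 10.8 in from both sides at W = (55.2, -21.9). Then |ZW| = |W − Z| = 59.4.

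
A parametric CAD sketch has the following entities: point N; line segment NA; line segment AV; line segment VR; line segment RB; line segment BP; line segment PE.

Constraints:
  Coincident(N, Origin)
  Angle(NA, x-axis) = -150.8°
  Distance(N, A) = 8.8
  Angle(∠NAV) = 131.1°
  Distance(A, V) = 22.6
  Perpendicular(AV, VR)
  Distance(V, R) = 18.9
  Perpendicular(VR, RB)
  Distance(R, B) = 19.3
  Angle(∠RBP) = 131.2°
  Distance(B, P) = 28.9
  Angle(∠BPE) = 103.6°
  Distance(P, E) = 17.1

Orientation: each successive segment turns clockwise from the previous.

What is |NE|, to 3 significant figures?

23.4

N is at the origin; NA runs at -150.8° with length 8.8, so A = (-7.68, -4.29). ∠NAV = 131.1° gives AV at 160° from the x-axis; with |AV| = 22.6, V = (-29.0, 3.33). AV is perpendicular to VR, so VR runs at 70.3°; with |VR| = 18.9, R = (-22.6, 21.1). The perpendicularity gives RB at right angles to VR, so RB runs at -19.7°; with |RB| = 19.3, B = (-4.42, 14.6). ∠RBP = 131.2° gives BP at -68.5° from the x-axis; with |BP| = 28.9, P = (6.17, -12.3). ∠BPE = 103.6° gives PE at -145° from the x-axis; with |PE| = 17.1, E = (-7.82, -22.1). Then |NE| = |E − N| = 23.4.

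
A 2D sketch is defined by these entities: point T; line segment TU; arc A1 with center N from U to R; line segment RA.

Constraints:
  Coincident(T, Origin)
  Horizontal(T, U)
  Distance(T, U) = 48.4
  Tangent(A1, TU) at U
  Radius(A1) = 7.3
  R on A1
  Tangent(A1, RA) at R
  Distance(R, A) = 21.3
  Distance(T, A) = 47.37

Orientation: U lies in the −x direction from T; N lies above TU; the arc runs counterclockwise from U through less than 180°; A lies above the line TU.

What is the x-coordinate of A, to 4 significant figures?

-38.54

T is at the origin; TU is horizontal with |TU| = 48.4 and U on the −x side, so U = (-48.40, 0.000). Since A1 is tangent to TU there, NU ⟂ TU, so N = U + (0, 7.3) = (-48.40, 7.300). Since NR ⟂ RA (tangency), |NA| = √(7.3² + 21.3²) = 22.52 regardless of where R sits on A1. So A lies on both circle(T, 47.37) and circle(N, 22.52); the above-TU intersection is A = (-38.54, 27.54). R is the foot of the tangent from A: R = (-41.16, 6.404).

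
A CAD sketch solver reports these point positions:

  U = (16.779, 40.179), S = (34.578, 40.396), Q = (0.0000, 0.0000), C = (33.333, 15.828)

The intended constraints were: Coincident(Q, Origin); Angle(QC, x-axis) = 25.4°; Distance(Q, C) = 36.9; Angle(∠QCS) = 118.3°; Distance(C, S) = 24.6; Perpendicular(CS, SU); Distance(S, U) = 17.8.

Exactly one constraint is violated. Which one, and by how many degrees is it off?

Perpendicular(CS, SU) — off by 3.60°.

Q = (0.00, 0.00) ✓; QC at 25.40° ✓; |QC| = 36.90 ✓; ∠QCS = 118.3° ✓; |CS| = 24.60 ✓; ∠(CS, SU) = 93.60° ✗; |SU| = 17.80 ✓.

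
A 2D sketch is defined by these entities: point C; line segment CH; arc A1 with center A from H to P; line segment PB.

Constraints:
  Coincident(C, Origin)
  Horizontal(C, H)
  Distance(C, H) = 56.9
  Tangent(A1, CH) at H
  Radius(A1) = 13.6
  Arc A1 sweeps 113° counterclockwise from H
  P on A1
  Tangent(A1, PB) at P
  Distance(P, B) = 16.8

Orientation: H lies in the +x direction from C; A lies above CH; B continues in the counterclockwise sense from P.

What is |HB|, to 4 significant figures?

34.89

C is at the origin; CH is horizontal with |CH| = 56.9 and H on the +x side, so H = (56.90, 0.000). The tangent condition forces AH to be normal to CH, so A = H + (0, 13.6) = (56.90, 13.60). On A1, H sits at bearing -90° from A; a 113° counterclockwise sweep puts P at bearing 23°, so P = A + 13.6·(cos 23°, sin 23°) = (69.42, 18.91). Tangency of A1 to PB means the radius AP is perpendicular to PB, so PB runs along (−sin 23°, cos 23°); with |PB| = 16.8, B = (62.85, 34.38). Then |HB| = |B − H| = 34.89.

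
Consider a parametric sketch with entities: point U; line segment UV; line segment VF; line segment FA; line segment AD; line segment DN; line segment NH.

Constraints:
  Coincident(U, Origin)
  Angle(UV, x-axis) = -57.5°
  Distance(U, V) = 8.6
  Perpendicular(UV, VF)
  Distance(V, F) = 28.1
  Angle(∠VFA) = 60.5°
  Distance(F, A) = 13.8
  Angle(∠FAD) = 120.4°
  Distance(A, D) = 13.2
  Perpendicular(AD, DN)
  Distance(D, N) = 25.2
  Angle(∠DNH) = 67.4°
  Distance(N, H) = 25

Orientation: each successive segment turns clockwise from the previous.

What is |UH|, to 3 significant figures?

33.3

U is at the origin; UV runs at -57.5° with length 8.6, so V = (4.62, -7.25). The perpendicularity gives VF at right angles to UV, so VF runs at -148°; with |VF| = 28.1, F = (-19.1, -22.4). ∠VFA = 60.5° gives FA at 93.0° from the x-axis; with |FA| = 13.8, A = (-19.8, -8.57). ∠FAD = 120.4° gives AD at 33.4° from the x-axis; with |AD| = 13.2, D = (-8.78, -1.30). AD is perpendicular to DN, so DN runs at -56.6°; with |DN| = 25.2, N = (5.09, -22.3). ∠DNH = 67.4° gives NH at -169° from the x-axis; with |NH| = 25.0, H = (-19.5, -27.0). Then |UH| = |H − U| = 33.3.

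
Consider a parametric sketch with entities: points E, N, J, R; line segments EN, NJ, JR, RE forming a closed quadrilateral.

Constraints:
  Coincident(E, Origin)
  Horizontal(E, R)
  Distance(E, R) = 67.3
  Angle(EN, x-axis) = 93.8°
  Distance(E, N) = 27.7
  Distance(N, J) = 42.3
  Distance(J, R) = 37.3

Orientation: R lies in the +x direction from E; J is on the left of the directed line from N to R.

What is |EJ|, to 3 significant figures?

48.0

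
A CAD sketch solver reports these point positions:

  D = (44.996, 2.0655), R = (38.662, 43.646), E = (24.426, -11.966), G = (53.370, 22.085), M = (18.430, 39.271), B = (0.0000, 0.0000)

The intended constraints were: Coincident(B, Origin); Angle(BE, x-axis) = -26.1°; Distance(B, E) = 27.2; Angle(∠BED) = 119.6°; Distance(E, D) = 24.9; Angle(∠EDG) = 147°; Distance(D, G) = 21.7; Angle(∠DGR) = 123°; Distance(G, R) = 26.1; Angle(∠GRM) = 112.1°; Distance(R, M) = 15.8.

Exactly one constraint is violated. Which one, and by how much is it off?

Distance(R, M) = 15.8 — off by 4.90.

B = (0.00, 0.00) ✓; BE at -26.10° ✓; |BE| = 27.20 ✓; ∠BED = 119.6° ✓; |ED| = 24.90 ✓; ∠EDG = 147.0° ✓; |DG| = 21.70 ✓; ∠DGR = 123.0° ✓; |GR| = 26.10 ✓; ∠GRM = 112.1° ✓; |RM| = 20.70 ✗.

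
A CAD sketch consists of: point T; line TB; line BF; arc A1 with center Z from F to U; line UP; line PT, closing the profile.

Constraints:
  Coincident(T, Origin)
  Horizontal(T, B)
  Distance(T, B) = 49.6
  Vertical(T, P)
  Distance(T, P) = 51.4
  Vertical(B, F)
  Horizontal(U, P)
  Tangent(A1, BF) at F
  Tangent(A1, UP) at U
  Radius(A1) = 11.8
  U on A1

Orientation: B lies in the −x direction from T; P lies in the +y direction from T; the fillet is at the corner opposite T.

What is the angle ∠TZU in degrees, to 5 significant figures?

136.33°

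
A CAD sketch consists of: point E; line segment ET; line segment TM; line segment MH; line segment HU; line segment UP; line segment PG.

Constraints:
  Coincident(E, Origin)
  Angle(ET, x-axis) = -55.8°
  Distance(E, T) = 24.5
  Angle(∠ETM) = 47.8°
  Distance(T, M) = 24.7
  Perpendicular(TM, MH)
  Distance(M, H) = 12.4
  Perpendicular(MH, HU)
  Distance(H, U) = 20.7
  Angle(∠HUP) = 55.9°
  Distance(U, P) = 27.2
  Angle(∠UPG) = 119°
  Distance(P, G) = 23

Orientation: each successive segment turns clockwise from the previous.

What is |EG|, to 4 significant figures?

36.72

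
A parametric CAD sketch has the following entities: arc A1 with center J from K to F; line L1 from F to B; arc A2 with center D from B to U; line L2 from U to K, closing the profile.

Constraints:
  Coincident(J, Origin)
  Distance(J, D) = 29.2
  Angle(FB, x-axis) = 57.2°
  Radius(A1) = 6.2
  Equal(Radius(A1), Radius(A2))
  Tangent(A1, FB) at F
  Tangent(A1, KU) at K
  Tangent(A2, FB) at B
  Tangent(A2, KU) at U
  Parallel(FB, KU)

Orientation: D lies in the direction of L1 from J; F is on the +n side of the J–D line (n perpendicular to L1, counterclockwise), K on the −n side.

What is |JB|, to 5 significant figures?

29.851

Tangency of A1 to both parallel lines with radius 6.2 puts F and K at J ± 6.2·n: F = (-5.2115, 3.3586), K = (5.2115, -3.3586). Equal radii place B and U the same way about D: B = D + 6.2·n = (10.606, 27.903), U = D − 6.2·n = (21.029, 21.186). Then |JB| = |B − J| = 29.851.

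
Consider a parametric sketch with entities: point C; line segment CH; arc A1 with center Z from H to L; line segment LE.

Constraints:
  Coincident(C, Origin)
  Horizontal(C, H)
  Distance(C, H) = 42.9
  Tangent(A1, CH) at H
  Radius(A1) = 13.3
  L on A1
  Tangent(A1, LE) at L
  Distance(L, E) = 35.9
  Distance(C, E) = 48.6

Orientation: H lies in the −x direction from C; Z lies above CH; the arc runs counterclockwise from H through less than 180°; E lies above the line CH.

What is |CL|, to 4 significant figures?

31.62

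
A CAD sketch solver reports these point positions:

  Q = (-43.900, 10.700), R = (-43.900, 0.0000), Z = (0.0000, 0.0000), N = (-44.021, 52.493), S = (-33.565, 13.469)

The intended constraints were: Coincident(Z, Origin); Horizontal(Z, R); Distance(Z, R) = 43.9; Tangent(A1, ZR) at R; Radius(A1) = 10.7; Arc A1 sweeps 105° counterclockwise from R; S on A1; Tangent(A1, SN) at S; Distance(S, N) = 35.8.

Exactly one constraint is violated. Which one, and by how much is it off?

Distance(S, N) = 35.8 — off by 4.60.

Z = (0.00, 0.00) ✓; Z.y = 0.00, R.y = 0.00 ✓; |ZR| = 43.90 ✓; ∠(QR, RZ) = 90.00° ✓; |QR| = 10.70 ✓; bearing(Q→S) − bearing(Q→R) = 105.0° ✓; |QS| = 10.70 ✓; ∠(QS, SN) = 90.00° ✓; |SN| = 40.40 ✗.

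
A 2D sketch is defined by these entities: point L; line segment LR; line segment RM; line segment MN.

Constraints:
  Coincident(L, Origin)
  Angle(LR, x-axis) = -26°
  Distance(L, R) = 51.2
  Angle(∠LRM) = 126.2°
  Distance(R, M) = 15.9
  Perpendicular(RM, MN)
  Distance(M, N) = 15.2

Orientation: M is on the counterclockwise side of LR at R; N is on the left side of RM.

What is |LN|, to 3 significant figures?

53.0

L is at the origin; LR runs at -26.0° with length 51.2, so R = 51.2·(cos -26.0°, sin -26.0°) = (46.0, -22.4). ∠LRM = 126.2°, so RM runs at -26.0° + (180° − 126.2°) = 27.8° from the x-axis; with |RM| = 15.9, M = R + 15.9·(cos 27.8°, sin 27.8°) = (60.1, -15.0). RM ⟂ MN; with |MN| = 15.2 on the left of RM, N = M + 15.2·(-0.466, 0.885) = (53.0, -1.58). Then |LN| = |N − L| = 53.0.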